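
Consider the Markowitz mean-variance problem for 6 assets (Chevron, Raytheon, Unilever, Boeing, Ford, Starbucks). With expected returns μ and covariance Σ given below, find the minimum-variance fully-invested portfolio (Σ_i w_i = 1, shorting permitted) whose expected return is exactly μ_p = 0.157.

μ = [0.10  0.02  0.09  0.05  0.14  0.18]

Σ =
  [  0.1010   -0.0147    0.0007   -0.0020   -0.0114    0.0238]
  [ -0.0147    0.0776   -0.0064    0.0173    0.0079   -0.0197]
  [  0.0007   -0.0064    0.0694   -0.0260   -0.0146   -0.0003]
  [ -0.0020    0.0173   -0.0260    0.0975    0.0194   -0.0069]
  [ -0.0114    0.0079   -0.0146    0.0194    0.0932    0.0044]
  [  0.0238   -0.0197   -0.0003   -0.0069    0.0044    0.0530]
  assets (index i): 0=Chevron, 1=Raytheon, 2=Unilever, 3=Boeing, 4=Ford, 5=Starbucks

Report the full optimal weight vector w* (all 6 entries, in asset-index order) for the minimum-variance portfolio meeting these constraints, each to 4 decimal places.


x=Σ⁻¹μ = [0.4675  1.0924  2.0246  0.8362  1.4402  3.5931]
y=Σ⁻¹𝟙 = [8.4019  18.2760  23.0773  12.9597  10.0459  22.8720]
a=μᵀx=1.141011  b=𝟙ᵀx=9.454033  c=𝟙ᵀy=95.632745  D=ac−b²=19.739319
λ₁=(c·0.157−b)/D = (95.632745·0.157−9.454033)/19.739319 = 0.281687
λ₂=(a−b·0.157)/D = (1.141011−9.454033·0.157)/19.739319 = -0.017390
w* = 0.281687·x + -0.017390·y:
  w_0 = 0.281687·0.4675 + -0.017390·8.4019 = -0.0144  (Chevron)
  w_1 = 0.281687·1.0924 + -0.017390·18.2760 = -0.0101  (Raytheon)
  w_2 = 0.281687·2.0246 + -0.017390·23.0773 = 0.1690  (Unilever)
  w_3 = 0.281687·0.8362 + -0.017390·12.9597 = 0.0102  (Boeing)
  w_4 = 0.281687·1.4402 + -0.017390·10.0459 = 0.2310  (Ford)
  w_5 = 0.281687·3.5931 + -0.017390·22.8720 = 0.6144  (Starbucks)
Σw_i=1.0000  μᵀw=0.1570
σ²=wᵀΣw=λ₁·μ_p+λ₂ = 0.281687·0.157 + -0.017390 = 0.026835 ≈ 0.0268

-0.0144  -0.0101  0.1690  0.0102  0.2310  0.6144


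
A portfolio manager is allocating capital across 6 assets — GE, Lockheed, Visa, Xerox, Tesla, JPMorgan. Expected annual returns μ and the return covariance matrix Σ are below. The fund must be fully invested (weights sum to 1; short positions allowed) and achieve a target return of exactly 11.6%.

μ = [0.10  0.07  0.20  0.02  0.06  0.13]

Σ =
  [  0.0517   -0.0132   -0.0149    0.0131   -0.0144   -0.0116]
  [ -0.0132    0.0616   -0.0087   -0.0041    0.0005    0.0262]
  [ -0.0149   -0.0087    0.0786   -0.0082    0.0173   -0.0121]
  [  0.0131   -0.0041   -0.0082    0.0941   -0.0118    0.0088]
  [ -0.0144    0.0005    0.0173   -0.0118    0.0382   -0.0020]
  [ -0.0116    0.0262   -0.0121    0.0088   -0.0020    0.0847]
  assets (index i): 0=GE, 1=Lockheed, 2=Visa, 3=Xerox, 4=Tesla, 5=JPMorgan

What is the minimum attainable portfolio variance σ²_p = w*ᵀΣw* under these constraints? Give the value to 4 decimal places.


x=Σ⁻¹μ = [4.3180  1.6212  3.5005  -0.0016  1.7048  2.1652]
y=Σ⁻¹𝟙 = [40.6502  22.4894  17.8337  10.9771  37.1867  12.7023]
a=μᵀx=1.629112  b=𝟙ᵀx=13.308053  c=𝟙ᵀy=141.839376  D=ac−b²=53.967953
λ₁=(c·0.116−b)/D = (141.839376·0.116−13.308053)/53.967953 = 0.058281
λ₂=(a−b·0.116)/D = (1.629112−13.308053·0.116)/53.967953 = 0.001582
w* = 0.058281·x + 0.001582·y:
  w_0 = 0.058281·4.3180 + 0.001582·40.6502 = 0.3160  (GE)
  w_1 = 0.058281·1.6212 + 0.001582·22.4894 = 0.1301  (Lockheed)
  w_2 = 0.058281·3.5005 + 0.001582·17.8337 = 0.2322  (Visa)
  w_3 = 0.058281·-0.0016 + 0.001582·10.9771 = 0.0173  (Xerox)
  w_4 = 0.058281·1.7048 + 0.001582·37.1867 = 0.1582  (Tesla)
  w_5 = 0.058281·2.1652 + 0.001582·12.7023 = 0.1463  (JPMorgan)
Σw_i=1.0000  μᵀw=0.1160
σ²=wᵀΣw=λ₁·μ_p+λ₂ = 0.058281·0.116 + 0.001582 = 0.008343 ≈ 0.0083

0.0083


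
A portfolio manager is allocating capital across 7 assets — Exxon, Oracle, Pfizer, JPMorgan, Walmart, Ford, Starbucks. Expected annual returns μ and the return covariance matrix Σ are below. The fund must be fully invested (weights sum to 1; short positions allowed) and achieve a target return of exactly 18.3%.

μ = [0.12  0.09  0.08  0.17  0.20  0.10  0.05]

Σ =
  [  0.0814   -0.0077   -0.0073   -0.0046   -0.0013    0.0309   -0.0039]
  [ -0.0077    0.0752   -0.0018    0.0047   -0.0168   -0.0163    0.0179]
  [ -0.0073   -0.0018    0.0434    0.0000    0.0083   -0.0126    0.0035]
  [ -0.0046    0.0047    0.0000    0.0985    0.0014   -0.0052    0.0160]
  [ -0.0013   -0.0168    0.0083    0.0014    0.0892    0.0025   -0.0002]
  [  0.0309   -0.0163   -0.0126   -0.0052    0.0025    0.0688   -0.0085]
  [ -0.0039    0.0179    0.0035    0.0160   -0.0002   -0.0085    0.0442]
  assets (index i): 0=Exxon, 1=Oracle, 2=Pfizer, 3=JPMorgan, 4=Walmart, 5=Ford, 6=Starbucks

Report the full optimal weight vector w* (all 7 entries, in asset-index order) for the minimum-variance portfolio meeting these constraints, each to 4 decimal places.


x=Σ⁻¹μ = [1.3239  2.2336  2.2411  1.7614  2.3944  1.8312  -0.1086]
y=Σ⁻¹𝟙 = [9.6541  18.1112  28.3280  8.2656  11.4210  21.7583  15.1424]
a=μᵀx=1.495194  b=𝟙ᵀx=11.677059  c=𝟙ᵀy=112.680716  D=ac−b²=32.125807
λ₁=(c·0.183−b)/D = (112.680716·0.183−11.677059)/32.125807 = 0.278390
λ₂=(a−b·0.183)/D = (1.495194−11.677059·0.183)/32.125807 = -0.019975
w* = 0.278390·x + -0.019975·y:
  w_0 = 0.278390·1.3239 + -0.019975·9.6541 = 0.1757  (Exxon)
  w_1 = 0.278390·2.2336 + -0.019975·18.1112 = 0.2600  (Oracle)
  w_2 = 0.278390·2.2411 + -0.019975·28.3280 = 0.0581  (Pfizer)
  w_3 = 0.278390·1.7614 + -0.019975·8.2656 = 0.3253  (JPMorgan)
  w_4 = 0.278390·2.3944 + -0.019975·11.4210 = 0.4384  (Walmart)
  w_5 = 0.278390·1.8312 + -0.019975·21.7583 = 0.0752  (Ford)
  w_6 = 0.278390·-0.1086 + -0.019975·15.1424 = -0.3327  (Starbucks)
Σw_i=1.0000  μᵀw=0.1830
σ²=wᵀΣw=λ₁·μ_p+λ₂ = 0.278390·0.183 + -0.019975 = 0.030971 ≈ 0.0310

0.1757  0.2600  0.0581  0.3253  0.4384  0.0752  -0.3327


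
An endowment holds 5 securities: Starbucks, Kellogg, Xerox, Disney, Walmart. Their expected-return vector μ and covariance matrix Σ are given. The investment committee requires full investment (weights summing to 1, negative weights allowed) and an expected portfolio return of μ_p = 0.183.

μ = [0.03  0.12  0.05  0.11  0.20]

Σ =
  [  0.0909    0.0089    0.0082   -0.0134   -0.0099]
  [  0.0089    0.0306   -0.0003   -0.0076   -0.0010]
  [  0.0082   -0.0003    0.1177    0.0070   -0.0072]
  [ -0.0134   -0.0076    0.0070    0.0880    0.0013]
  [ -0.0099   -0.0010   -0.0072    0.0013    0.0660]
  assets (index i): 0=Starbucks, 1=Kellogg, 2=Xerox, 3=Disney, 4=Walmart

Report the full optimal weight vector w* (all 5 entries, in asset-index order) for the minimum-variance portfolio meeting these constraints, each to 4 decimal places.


x=Σ⁻¹μ = [0.4468  4.2986  0.5042  1.6021  3.1859]
y=Σ⁻¹𝟙 = [11.1388  33.8497  8.0052  15.0818  17.9114]
a=μᵀx=1.367859  b=𝟙ᵀx=10.037660  c=𝟙ᵀy=85.986786  D=ac−b²=16.863212
λ₁=(c·0.183−b)/D = (85.986786·0.183−10.037660)/16.863212 = 0.337891
λ₂=(a−b·0.183)/D = (1.367859−10.037660·0.183)/16.863212 = -0.027814
w* = 0.337891·x + -0.027814·y:
  w_0 = 0.337891·0.4468 + -0.027814·11.1388 = -0.1588  (Starbucks)
  w_1 = 0.337891·4.2986 + -0.027814·33.8497 = 0.5110  (Kellogg)
  w_2 = 0.337891·0.5042 + -0.027814·8.0052 = -0.0523  (Xerox)
  w_3 = 0.337891·1.6021 + -0.027814·15.0818 = 0.1219  (Disney)
  w_4 = 0.337891·3.1859 + -0.027814·17.9114 = 0.5783  (Walmart)
Σw_i=1.0000  μᵀw=0.1830
σ²=wᵀΣw=λ₁·μ_p+λ₂ = 0.337891·0.183 + -0.027814 = 0.034020 ≈ 0.0340

-0.1588  0.5110  -0.0523  0.1219  0.5783


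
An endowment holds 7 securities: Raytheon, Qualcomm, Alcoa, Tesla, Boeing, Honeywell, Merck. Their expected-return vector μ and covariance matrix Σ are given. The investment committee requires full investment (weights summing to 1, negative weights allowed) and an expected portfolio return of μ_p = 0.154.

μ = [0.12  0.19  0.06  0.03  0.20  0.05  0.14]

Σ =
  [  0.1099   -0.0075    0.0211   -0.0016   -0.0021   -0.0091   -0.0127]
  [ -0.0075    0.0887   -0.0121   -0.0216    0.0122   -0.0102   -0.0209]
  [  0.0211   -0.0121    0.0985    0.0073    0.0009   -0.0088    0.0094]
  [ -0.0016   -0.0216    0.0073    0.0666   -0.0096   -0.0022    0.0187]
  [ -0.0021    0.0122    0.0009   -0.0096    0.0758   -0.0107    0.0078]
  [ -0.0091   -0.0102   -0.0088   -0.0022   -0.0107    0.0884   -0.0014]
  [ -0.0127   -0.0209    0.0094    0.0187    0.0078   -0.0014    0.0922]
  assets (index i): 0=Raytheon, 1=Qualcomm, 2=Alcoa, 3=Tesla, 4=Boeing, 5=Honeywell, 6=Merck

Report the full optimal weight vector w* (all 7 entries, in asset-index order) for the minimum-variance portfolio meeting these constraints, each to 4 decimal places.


g=Σ⁻¹μ = [1.6123  2.9403  0.4580  1.2405  2.3697  1.4647  1.9305]
h=Σ⁻¹𝟙 = [12.2237  21.4437  9.0596  20.7066  14.0145  18.3382  11.3601]
a=μᵀg=1.634292  b=𝟙ᵀg=12.016145  c=𝟙ᵀh=107.146379  D=ac−b²=30.720704
λ₁=(c·0.154−b)/D = (107.146379·0.154−12.016145)/30.720704 = 0.145973
λ₂=(a−b·0.154)/D = (1.634292−12.016145·0.154)/30.720704 = -0.007037
w* = 0.145973·g + -0.007037·h:
  w_0 = 0.145973·1.6123 + -0.007037·12.2237 = 0.1493  (Raytheon)
  w_1 = 0.145973·2.9403 + -0.007037·21.4437 = 0.2783  (Qualcomm)
  w_2 = 0.145973·0.4580 + -0.007037·9.0596 = 0.0031  (Alcoa)
  w_3 = 0.145973·1.2405 + -0.007037·20.7066 = 0.0354  (Tesla)
  w_4 = 0.145973·2.3697 + -0.007037·14.0145 = 0.2473  (Boeing)
  w_5 = 0.145973·1.4647 + -0.007037·18.3382 = 0.0848  (Honeywell)
  w_6 = 0.145973·1.9305 + -0.007037·11.3601 = 0.2019  (Merck)
Σw_i=1.0000  μᵀw=0.1540
σ²=wᵀΣw=λ₁·μ_p+λ₂ = 0.145973·0.154 + -0.007037 = 0.015442 ≈ 0.0154

0.1493  0.2783  0.0031  0.0354  0.2473  0.0848  0.2019


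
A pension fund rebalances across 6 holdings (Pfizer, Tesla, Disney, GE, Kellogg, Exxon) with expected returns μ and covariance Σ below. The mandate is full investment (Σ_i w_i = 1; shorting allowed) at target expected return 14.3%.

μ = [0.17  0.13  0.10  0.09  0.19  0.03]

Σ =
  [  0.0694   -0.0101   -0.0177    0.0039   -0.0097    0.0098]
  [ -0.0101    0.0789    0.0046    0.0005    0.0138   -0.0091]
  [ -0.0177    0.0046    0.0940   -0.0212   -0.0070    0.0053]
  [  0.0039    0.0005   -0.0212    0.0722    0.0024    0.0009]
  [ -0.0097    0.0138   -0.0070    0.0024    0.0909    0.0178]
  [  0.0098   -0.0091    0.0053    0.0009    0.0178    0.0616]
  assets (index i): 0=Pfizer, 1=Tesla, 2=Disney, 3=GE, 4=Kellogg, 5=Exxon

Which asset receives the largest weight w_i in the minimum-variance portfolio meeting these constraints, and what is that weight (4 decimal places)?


u=Σ⁻¹μ = [3.6230  1.4239  2.2832  1.6368  2.5574  -0.8384]
v=Σ⁻¹𝟙 = [19.8564  13.5309  17.8037  17.4517  9.9365  10.4156]
a=μᵀu=1.637413  b=𝟙ᵀu=10.686020  c=𝟙ᵀv=88.994732  D=ac−b²=31.530159
λ₁=(c·0.143−b)/D = (88.994732·0.143−10.686020)/31.530159 = 0.064707
λ₂=(a−b·0.143)/D = (1.637413−10.686020·0.143)/31.530159 = 0.003467
w* = 0.064707·u + 0.003467·v:
  w_0 = 0.064707·3.6230 + 0.003467·19.8564 = 0.3033  (Pfizer)
  w_1 = 0.064707·1.4239 + 0.003467·13.5309 = 0.1390  (Tesla)
  w_2 = 0.064707·2.2832 + 0.003467·17.8037 = 0.2095  (Disney)
  w_3 = 0.064707·1.6368 + 0.003467·17.4517 = 0.1664  (GE)
  w_4 = 0.064707·2.5574 + 0.003467·9.9365 = 0.1999  (Kellogg)
  w_5 = 0.064707·-0.8384 + 0.003467·10.4156 = -0.0181  (Exxon)
Σw_i=1.0000  μᵀw=0.1430
σ²=wᵀΣw=λ₁·μ_p+λ₂ = 0.064707·0.143 + 0.003467 = 0.012720 ≈ 0.0127

Pfizer (0.3033)


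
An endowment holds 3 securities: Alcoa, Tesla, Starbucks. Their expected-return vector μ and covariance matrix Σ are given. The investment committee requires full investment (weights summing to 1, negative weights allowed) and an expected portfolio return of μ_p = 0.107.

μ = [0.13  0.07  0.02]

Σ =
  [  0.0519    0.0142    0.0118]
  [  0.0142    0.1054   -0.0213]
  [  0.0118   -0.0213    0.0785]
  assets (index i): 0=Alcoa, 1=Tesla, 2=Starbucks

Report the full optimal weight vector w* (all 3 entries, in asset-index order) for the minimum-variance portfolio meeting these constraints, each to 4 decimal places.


g=Σ⁻¹μ = [2.4172  0.3349  -0.0177]
h=Σ⁻¹𝟙 = [13.3287  10.4335  13.5663]
a=μᵀg=0.337327  b=𝟙ᵀg=2.734409  c=𝟙ᵀh=37.328576  D=ac−b²=5.114927
λ₁=(c·0.107−b)/D = (37.328576·0.107−2.734409)/5.114927 = 0.246289
λ₂=(a−b·0.107)/D = (0.337327−2.734409·0.107)/5.114927 = 0.008748
w* = 0.246289·g + 0.008748·h:
  w_0 = 0.246289·2.4172 + 0.008748·13.3287 = 0.7119  (Alcoa)
  w_1 = 0.246289·0.3349 + 0.008748·10.4335 = 0.1738  (Tesla)
  w_2 = 0.246289·-0.0177 + 0.008748·13.5663 = 0.1143  (Starbucks)
Σw_i=1.0000  μᵀw=0.1070
σ²=wᵀΣw=λ₁·μ_p+λ₂ = 0.246289·0.107 + 0.008748 = 0.035101 ≈ 0.0351

0.7119  0.1738  0.1143


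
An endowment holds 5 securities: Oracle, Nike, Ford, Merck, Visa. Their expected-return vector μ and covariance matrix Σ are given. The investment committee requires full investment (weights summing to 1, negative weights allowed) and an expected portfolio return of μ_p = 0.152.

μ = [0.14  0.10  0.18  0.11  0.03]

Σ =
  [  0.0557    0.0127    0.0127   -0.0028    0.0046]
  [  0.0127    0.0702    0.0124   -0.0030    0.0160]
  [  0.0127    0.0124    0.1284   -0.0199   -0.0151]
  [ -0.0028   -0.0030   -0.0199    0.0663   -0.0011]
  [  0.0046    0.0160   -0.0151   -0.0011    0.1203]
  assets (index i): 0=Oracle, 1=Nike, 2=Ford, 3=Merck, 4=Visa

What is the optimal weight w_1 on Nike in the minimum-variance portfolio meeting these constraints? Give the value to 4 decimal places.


u=Σ⁻¹μ = [2.0759  0.8190  1.4959  2.2373  0.2693]
v=Σ⁻¹𝟙 = [14.0475  9.0488  9.4081  19.0410  7.9269]
a=μᵀu=0.895960  b=𝟙ᵀu=6.897323  c=𝟙ᵀv=59.472453  D=ac−b²=5.711883
λ₁=(c·0.152−b)/D = (59.472453·0.152−6.897323)/5.711883 = 0.375093
λ₂=(a−b·0.152)/D = (0.895960−6.897323·0.152)/5.711883 = -0.026687
w* = 0.375093·u + -0.026687·v:
  w_0 = 0.375093·2.0759 + -0.026687·14.0475 = 0.4038  (Oracle)
  w_1 = 0.375093·0.8190 + -0.026687·9.0488 = 0.0657  (Nike)
  w_2 = 0.375093·1.4959 + -0.026687·9.4081 = 0.3100  (Ford)
  w_3 = 0.375093·2.2373 + -0.026687·19.0410 = 0.3311  (Merck)
  w_4 = 0.375093·0.2693 + -0.026687·7.9269 = -0.1105  (Visa)
Σw_i=1.0000  μᵀw=0.1520
σ²=wᵀΣw=λ₁·μ_p+λ₂ = 0.375093·0.152 + -0.026687 = 0.030327 ≈ 0.0303

0.0657


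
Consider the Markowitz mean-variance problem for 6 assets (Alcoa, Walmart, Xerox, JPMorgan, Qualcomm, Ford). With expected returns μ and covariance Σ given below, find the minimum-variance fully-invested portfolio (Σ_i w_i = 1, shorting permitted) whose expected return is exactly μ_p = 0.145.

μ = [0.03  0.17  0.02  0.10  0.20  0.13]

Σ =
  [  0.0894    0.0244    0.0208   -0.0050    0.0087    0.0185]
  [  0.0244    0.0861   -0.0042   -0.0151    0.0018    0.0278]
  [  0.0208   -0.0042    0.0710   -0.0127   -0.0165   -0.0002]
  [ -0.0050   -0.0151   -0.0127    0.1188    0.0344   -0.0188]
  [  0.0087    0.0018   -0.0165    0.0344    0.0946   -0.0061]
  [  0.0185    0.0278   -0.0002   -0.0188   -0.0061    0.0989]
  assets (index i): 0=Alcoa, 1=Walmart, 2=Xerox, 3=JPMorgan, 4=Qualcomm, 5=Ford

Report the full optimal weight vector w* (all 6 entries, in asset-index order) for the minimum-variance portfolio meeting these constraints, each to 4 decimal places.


g=Σ⁻¹μ = [-0.9408  2.0014  1.3246  0.7531  2.1978  1.2093]
h=Σ⁻¹𝟙 = [1.6004  10.6024  18.5116  10.3252  10.3065  9.4675]
a=μᵀg=1.010567  b=𝟙ᵀg=6.545248  c=𝟙ᵀh=60.813588  D=ac−b²=18.615961
λ₁=(c·0.145−b)/D = (60.813588·0.145−6.545248)/18.615961 = 0.122085
λ₂=(a−b·0.145)/D = (1.010567−6.545248·0.145)/18.615961 = 0.003304
w* = 0.122085·g + 0.003304·h:
  w_0 = 0.122085·-0.9408 + 0.003304·1.6004 = -0.1096  (Alcoa)
  w_1 = 0.122085·2.0014 + 0.003304·10.6024 = 0.2794  (Walmart)
  w_2 = 0.122085·1.3246 + 0.003304·18.5116 = 0.2229  (Xerox)
  w_3 = 0.122085·0.7531 + 0.003304·10.3252 = 0.1261  (JPMorgan)
  w_4 = 0.122085·2.1978 + 0.003304·10.3065 = 0.3024  (Qualcomm)
  w_5 = 0.122085·1.2093 + 0.003304·9.4675 = 0.1789  (Ford)
Σw_i=1.0000  μᵀw=0.1450
σ²=wᵀΣw=λ₁·μ_p+λ₂ = 0.122085·0.145 + 0.003304 = 0.021006 ≈ 0.0210

-0.1096  0.2794  0.2229  0.1261  0.3024  0.1789


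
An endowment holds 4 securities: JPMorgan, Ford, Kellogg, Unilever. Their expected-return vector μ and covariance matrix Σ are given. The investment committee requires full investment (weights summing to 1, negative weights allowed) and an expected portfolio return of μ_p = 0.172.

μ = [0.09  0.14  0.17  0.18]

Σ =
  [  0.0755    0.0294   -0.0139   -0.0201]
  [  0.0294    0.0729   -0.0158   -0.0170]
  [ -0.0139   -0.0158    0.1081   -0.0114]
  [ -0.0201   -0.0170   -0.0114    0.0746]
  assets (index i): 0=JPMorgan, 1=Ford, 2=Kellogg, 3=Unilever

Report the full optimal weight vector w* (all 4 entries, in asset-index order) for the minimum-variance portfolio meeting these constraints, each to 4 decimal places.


u=Σ⁻¹μ = [1.6388  2.7234  2.5896  3.8708]
v=Σ⁻¹𝟙 = [16.2890  16.2633  16.2515  23.9833]
a=μᵀu=1.665744  b=𝟙ᵀu=10.822608  c=𝟙ᵀv=72.787018  D=ac−b²=4.115724
λ₁=(c·0.172−b)/D = (72.787018·0.172−10.822608)/4.115724 = 0.412263
λ₂=(a−b·0.172)/D = (1.665744−10.822608·0.172)/4.115724 = -0.047560
w* = 0.412263·u + -0.047560·v:
  w_0 = 0.412263·1.6388 + -0.047560·16.2890 = -0.0991  (JPMorgan)
  w_1 = 0.412263·2.7234 + -0.047560·16.2633 = 0.3493  (Ford)
  w_2 = 0.412263·2.5896 + -0.047560·16.2515 = 0.2947  (Kellogg)
  w_3 = 0.412263·3.8708 + -0.047560·23.9833 = 0.4551  (Unilever)
Σw_i=1.0000  μᵀw=0.1720
σ²=wᵀΣw=λ₁·μ_p+λ₂ = 0.412263·0.172 + -0.047560 = 0.023349 ≈ 0.0233

-0.0991  0.3493  0.2947  0.4551


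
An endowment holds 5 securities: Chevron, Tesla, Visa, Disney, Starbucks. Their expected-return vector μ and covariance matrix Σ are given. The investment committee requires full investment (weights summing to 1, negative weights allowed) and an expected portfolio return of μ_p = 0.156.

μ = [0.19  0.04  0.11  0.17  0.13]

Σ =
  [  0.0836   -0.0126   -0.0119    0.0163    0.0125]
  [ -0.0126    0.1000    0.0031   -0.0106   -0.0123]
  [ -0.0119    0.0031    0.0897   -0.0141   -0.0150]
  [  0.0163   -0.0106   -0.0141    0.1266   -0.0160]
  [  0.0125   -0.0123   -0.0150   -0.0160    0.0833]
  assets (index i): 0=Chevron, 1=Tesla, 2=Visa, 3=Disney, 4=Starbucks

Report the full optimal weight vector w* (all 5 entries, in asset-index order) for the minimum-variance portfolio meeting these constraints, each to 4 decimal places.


u=Σ⁻¹μ = [2.0883  1.0316  2.0778  1.6561  2.0918]
v=Σ⁻¹𝟙 = [11.6106  14.3568  16.9966  11.7357  17.6972]
a=μᵀu=1.220074  b=𝟙ᵀu=8.945606  c=𝟙ᵀv=72.396793  D=ac−b²=8.305574
λ₁=(c·0.156−b)/D = (72.396793·0.156−8.945606)/8.305574 = 0.282737
λ₂=(a−b·0.156)/D = (1.220074−8.945606·0.156)/8.305574 = -0.021123
w* = 0.282737·u + -0.021123·v:
  w_0 = 0.282737·2.0883 + -0.021123·11.6106 = 0.3452  (Chevron)
  w_1 = 0.282737·1.0316 + -0.021123·14.3568 = -0.0116  (Tesla)
  w_2 = 0.282737·2.0778 + -0.021123·16.9966 = 0.2285  (Visa)
  w_3 = 0.282737·1.6561 + -0.021123·11.7357 = 0.2203  (Disney)
  w_4 = 0.282737·2.0918 + -0.021123·17.6972 = 0.2176  (Starbucks)
Σw_i=1.0000  μᵀw=0.1560
σ²=wᵀΣw=λ₁·μ_p+λ₂ = 0.282737·0.156 + -0.021123 = 0.022984 ≈ 0.0230

0.3452  -0.0116  0.2285  0.2203  0.2176


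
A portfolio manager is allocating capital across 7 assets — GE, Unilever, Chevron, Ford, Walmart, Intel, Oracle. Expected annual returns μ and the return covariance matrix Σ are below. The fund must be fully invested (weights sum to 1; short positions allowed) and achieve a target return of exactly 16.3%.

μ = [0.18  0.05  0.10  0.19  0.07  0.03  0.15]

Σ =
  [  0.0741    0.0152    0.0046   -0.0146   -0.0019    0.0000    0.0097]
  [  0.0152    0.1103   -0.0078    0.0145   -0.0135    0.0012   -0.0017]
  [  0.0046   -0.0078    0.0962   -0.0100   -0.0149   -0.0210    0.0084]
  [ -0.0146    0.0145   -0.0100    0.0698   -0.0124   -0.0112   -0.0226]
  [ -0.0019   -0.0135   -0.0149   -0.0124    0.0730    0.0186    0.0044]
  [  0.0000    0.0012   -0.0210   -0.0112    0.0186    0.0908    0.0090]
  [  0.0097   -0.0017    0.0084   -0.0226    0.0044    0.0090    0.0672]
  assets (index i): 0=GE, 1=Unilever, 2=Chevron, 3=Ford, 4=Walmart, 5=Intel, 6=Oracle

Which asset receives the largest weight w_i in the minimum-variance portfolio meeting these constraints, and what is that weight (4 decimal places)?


Ford (0.3781)

g=Σ⁻¹μ = [3.0233  -0.2552  1.5504  5.0555  1.8169  0.6373  3.0914]
h=Σ⁻¹𝟙 = [15.0691  6.8509  17.6563  29.8852  19.6825  12.9056  17.7056]
a=μᵀg=2.257028  b=𝟙ᵀg=14.919584  c=𝟙ᵀh=119.755235  D=ac−b²=47.696964
λ₁=(c·0.163−b)/D = (119.755235·0.163−14.919584)/47.696964 = 0.096453
λ₂=(a−b·0.163)/D = (2.257028−14.919584·0.163)/47.696964 = -0.003666
w* = 0.096453·g + -0.003666·h:
  w_0 = 0.096453·3.0233 + -0.003666·15.0691 = 0.2364  (GE)
  w_1 = 0.096453·-0.2552 + -0.003666·6.8509 = -0.0497  (Unilever)
  w_2 = 0.096453·1.5504 + -0.003666·17.6563 = 0.0848  (Chevron)
  w_3 = 0.096453·5.0555 + -0.003666·29.8852 = 0.3781  (Ford)
  w_4 = 0.096453·1.8169 + -0.003666·19.6825 = 0.1031  (Walmart)
  w_5 = 0.096453·0.6373 + -0.003666·12.9056 = 0.0142  (Intel)
  w_6 = 0.096453·3.0914 + -0.003666·17.7056 = 0.2333  (Oracle)
Σw_i=1.0000  μᵀw=0.1630
σ²=wᵀΣw=λ₁·μ_p+λ₂ = 0.096453·0.163 + -0.003666 = 0.012056 ≈ 0.0121


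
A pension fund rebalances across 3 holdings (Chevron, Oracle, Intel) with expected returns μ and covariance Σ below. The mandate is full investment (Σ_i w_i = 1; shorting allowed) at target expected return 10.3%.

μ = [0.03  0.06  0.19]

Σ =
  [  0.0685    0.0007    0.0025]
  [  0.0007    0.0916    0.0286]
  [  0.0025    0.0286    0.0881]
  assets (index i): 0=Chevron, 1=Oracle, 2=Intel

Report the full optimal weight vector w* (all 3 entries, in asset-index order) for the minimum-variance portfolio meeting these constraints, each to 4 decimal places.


x=Σ⁻¹μ = [0.3596  -0.0199  2.1529]
y=Σ⁻¹𝟙 = [14.2124  8.2239  8.2777]
a=μᵀx=0.418644  b=𝟙ᵀx=2.492569  c=𝟙ᵀy=30.713994  D=ac−b²=6.645327
λ₁=(c·0.103−b)/D = (30.713994·0.103−2.492569)/6.645327 = 0.100969
λ₂=(a−b·0.103)/D = (0.418644−2.492569·0.103)/6.645327 = 0.024364
w* = 0.100969·x + 0.024364·y:
  w_0 = 0.100969·0.3596 + 0.024364·14.2124 = 0.3826  (Chevron)
  w_1 = 0.100969·-0.0199 + 0.024364·8.2239 = 0.1984  (Oracle)
  w_2 = 0.100969·2.1529 + 0.024364·8.2777 = 0.4191  (Intel)
Σw_i=1.0000  μᵀw=0.1030
σ²=wᵀΣw=λ₁·μ_p+λ₂ = 0.100969·0.103 + 0.024364 = 0.034764 ≈ 0.0348

0.3826  0.1984  0.4191


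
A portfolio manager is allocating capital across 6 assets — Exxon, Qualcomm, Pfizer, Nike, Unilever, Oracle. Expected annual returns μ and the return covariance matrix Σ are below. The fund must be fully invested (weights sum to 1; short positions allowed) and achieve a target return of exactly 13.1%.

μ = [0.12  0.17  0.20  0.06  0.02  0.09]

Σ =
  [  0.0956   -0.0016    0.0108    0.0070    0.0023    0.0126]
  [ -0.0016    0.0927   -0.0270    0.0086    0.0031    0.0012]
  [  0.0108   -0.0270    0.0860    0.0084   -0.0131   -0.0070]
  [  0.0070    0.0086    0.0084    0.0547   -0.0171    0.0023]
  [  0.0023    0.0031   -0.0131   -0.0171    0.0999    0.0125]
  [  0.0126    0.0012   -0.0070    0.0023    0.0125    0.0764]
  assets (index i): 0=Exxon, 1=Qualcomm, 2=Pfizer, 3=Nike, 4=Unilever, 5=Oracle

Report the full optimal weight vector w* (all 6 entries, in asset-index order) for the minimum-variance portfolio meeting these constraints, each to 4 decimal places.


u=Σ⁻¹μ = [0.7520  2.7485  3.2408  0.1412  0.3917  1.2394]
v=Σ⁻¹𝟙 = [5.8909  13.5570  16.4009  16.5150  13.0837  10.7694]
a=μᵀu=1.333505  b=𝟙ᵀu=8.513597  c=𝟙ᵀv=76.216882  D=ac−b²=29.154268
λ₁=(c·0.131−b)/D = (76.216882·0.131−8.513597)/29.154268 = 0.050449
λ₂=(a−b·0.131)/D = (1.333505−8.513597·0.131)/29.154268 = 0.007485
w* = 0.050449·u + 0.007485·v:
  w_0 = 0.050449·0.7520 + 0.007485·5.8909 = 0.0820  (Exxon)
  w_1 = 0.050449·2.7485 + 0.007485·13.5570 = 0.2401  (Qualcomm)
  w_2 = 0.050449·3.2408 + 0.007485·16.4009 = 0.2863  (Pfizer)
  w_3 = 0.050449·0.1412 + 0.007485·16.5150 = 0.1307  (Nike)
  w_4 = 0.050449·0.3917 + 0.007485·13.0837 = 0.1177  (Unilever)
  w_5 = 0.050449·1.2394 + 0.007485·10.7694 = 0.1431  (Oracle)
Σw_i=1.0000  μᵀw=0.1310
σ²=wᵀΣw=λ₁·μ_p+λ₂ = 0.050449·0.131 + 0.007485 = 0.014094 ≈ 0.0141

0.0820  0.2401  0.2863  0.1307  0.1177  0.1431


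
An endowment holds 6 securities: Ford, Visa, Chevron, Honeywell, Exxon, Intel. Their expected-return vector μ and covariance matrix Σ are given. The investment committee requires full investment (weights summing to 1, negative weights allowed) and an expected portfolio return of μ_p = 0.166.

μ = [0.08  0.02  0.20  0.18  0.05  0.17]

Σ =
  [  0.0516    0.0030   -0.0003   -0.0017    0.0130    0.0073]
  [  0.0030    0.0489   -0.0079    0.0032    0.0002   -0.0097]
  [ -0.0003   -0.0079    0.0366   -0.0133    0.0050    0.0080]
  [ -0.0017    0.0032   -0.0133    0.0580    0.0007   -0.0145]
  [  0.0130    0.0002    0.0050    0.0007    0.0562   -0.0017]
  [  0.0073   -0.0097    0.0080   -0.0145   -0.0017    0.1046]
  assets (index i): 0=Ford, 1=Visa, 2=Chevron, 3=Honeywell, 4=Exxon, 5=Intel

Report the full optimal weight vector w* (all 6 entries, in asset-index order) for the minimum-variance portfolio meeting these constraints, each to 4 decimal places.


p=Σ⁻¹μ = [1.4449  1.5237  7.3092  5.1954  -0.1098  1.8251]
q=Σ⁻¹𝟙 = [14.5563  26.4047  39.2292  28.0917  10.8574  12.0633]
a=μᵀp=2.847864  b=𝟙ᵀp=17.188568  c=𝟙ᵀq=131.202543  D=ac−b²=78.200163
λ₁=(c·0.166−b)/D = (131.202543·0.166−17.188568)/78.200163 = 0.058709
λ₂=(a−b·0.166)/D = (2.847864−17.188568·0.166)/78.200163 = -0.000070
w* = 0.058709·p + -0.000070·q:
  w_0 = 0.058709·1.4449 + -0.000070·14.5563 = 0.0838  (Ford)
  w_1 = 0.058709·1.5237 + -0.000070·26.4047 = 0.0876  (Visa)
  w_2 = 0.058709·7.3092 + -0.000070·39.2292 = 0.4264  (Chevron)
  w_3 = 0.058709·5.1954 + -0.000070·28.0917 = 0.3031  (Honeywell)
  w_4 = 0.058709·-0.1098 + -0.000070·10.8574 = -0.0072  (Exxon)
  w_5 = 0.058709·1.8251 + -0.000070·12.0633 = 0.1063  (Intel)
Σw_i=1.0000  μᵀw=0.1660
σ²=wᵀΣw=λ₁·μ_p+λ₂ = 0.058709·0.166 + -0.000070 = 0.009676 ≈ 0.0097

0.0838  0.0876  0.4264  0.3031  -0.0072  0.1063


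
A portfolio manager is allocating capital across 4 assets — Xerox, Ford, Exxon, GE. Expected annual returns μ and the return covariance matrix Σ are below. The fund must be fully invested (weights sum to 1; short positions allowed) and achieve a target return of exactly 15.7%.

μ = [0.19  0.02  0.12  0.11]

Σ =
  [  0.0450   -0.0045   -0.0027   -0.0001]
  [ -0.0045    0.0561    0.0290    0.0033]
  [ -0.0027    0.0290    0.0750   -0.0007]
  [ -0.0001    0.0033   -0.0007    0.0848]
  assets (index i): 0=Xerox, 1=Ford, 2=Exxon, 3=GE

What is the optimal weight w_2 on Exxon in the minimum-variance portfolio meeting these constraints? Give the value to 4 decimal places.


0.2433

x=Σ⁻¹μ = [4.3034  -0.3628  1.9076  1.3321]
y=Σ⁻¹𝟙 = [24.2296  14.6288  8.6548  11.3232]
a=μᵀx=1.185831  b=𝟙ᵀx=7.180319  c=𝟙ᵀy=58.836370  D=ac−b²=18.213001
λ₁=(c·0.157−b)/D = (58.836370·0.157−7.180319)/18.213001 = 0.112941
λ₂=(a−b·0.157)/D = (1.185831−7.180319·0.157)/18.213001 = 0.003213
w* = 0.112941·x + 0.003213·y:
  w_0 = 0.112941·4.3034 + 0.003213·24.2296 = 0.5639  (Xerox)
  w_1 = 0.112941·-0.3628 + 0.003213·14.6288 = 0.0060  (Ford)
  w_2 = 0.112941·1.9076 + 0.003213·8.6548 = 0.2433  (Exxon)
  w_3 = 0.112941·1.3321 + 0.003213·11.3232 = 0.1868  (GE)
Σw_i=1.0000  μᵀw=0.1570
σ²=wᵀΣw=λ₁·μ_p+λ₂ = 0.112941·0.157 + 0.003213 = 0.020945 ≈ 0.0209


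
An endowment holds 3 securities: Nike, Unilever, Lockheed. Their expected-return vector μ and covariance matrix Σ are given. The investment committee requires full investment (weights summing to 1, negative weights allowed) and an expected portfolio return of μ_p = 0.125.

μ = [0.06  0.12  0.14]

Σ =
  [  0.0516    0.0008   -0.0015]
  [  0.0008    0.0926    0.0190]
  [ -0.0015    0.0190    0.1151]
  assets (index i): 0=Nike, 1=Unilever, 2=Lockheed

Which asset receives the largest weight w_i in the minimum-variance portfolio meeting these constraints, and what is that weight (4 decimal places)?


x=Σ⁻¹μ = [1.1769  1.0692  1.0552]
y=Σ⁻¹𝟙 = [19.4549  9.1048  7.4387]
a=μᵀx=0.346644  b=𝟙ᵀx=3.301282  c=𝟙ᵀy=35.998369  D=ac−b²=1.580156
λ₁=(c·0.125−b)/D = (35.998369·0.125−3.301282)/1.580156 = 0.758478
λ₂=(a−b·0.125)/D = (0.346644−3.301282·0.125)/1.580156 = -0.041778
w* = 0.758478·x + -0.041778·y:
  w_0 = 0.758478·1.1769 + -0.041778·19.4549 = 0.0798  (Nike)
  w_1 = 0.758478·1.0692 + -0.041778·9.1048 = 0.4306  (Unilever)
  w_2 = 0.758478·1.0552 + -0.041778·7.4387 = 0.4895  (Lockheed)
Σw_i=1.0000  μᵀw=0.1250
σ²=wᵀΣw=λ₁·μ_p+λ₂ = 0.758478·0.125 + -0.041778 = 0.053031 ≈ 0.0530

Lockheed (0.4895)


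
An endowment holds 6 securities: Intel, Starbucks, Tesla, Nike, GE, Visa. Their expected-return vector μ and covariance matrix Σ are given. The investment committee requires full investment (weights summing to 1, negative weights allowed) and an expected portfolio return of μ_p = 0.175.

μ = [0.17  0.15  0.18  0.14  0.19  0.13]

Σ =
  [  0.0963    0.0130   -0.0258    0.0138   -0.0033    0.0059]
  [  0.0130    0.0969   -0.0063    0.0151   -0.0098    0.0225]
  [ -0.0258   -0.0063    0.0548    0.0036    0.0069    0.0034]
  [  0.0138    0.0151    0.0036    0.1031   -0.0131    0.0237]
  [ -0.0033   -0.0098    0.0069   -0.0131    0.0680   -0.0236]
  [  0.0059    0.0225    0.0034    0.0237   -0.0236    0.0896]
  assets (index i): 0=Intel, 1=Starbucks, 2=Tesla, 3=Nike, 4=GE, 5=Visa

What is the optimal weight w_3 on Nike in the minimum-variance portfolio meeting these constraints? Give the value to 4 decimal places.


0.0181

x=Σ⁻¹μ = [2.5981  1.3459  4.0993  0.7584  3.3542  1.4692]
y=Σ⁻¹𝟙 = [14.4779  8.3912  22.5719  5.7008  19.1686  10.7846]
a=μᵀx=2.315895  b=𝟙ᵀx=13.625016  c=𝟙ᵀy=81.095046  D=ac−b²=2.166563
λ₁=(c·0.175−b)/D = (81.095046·0.175−13.625016)/2.166563 = 0.261528
λ₂=(a−b·0.175)/D = (2.315895−13.625016·0.175)/2.166563 = -0.031609
w* = 0.261528·x + -0.031609·y:
  w_0 = 0.261528·2.5981 + -0.031609·14.4779 = 0.2219  (Intel)
  w_1 = 0.261528·1.3459 + -0.031609·8.3912 = 0.0867  (Starbucks)
  w_2 = 0.261528·4.0993 + -0.031609·22.5719 = 0.3586  (Tesla)
  w_3 = 0.261528·0.7584 + -0.031609·5.7008 = 0.0181  (Nike)
  w_4 = 0.261528·3.3542 + -0.031609·19.1686 = 0.2713  (GE)
  w_5 = 0.261528·1.4692 + -0.031609·10.7846 = 0.0433  (Visa)
Σw_i=1.0000  μᵀw=0.1750
σ²=wᵀΣw=λ₁·μ_p+λ₂ = 0.261528·0.175 + -0.031609 = 0.014159 ≈ 0.0142


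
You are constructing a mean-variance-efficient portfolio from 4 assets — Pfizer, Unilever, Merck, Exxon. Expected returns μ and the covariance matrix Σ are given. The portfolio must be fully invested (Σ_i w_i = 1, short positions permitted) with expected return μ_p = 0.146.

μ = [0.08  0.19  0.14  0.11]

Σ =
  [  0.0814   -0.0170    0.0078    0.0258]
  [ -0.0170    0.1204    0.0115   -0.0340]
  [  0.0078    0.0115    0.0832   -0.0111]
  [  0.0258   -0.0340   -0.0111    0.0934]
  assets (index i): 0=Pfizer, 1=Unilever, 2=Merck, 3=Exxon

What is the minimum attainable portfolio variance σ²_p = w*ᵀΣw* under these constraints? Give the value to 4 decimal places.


0.0246

u=Σ⁻¹μ = [0.6461  2.0649  1.5956  1.9406]
v=Σ⁻¹𝟙 = [9.3756  12.5085  11.2806  14.0108]
a=μᵀu=0.880863  b=𝟙ᵀu=6.247145  c=𝟙ᵀv=47.175581  D=ac−b²=2.528416
λ₁=(c·0.146−b)/D = (47.175581·0.146−6.247145)/2.528416 = 0.253317
λ₂=(a−b·0.146)/D = (0.880863−6.247145·0.146)/2.528416 = -0.012348
w* = 0.253317·u + -0.012348·v:
  w_0 = 0.253317·0.6461 + -0.012348·9.3756 = 0.0479  (Pfizer)
  w_1 = 0.253317·2.0649 + -0.012348·12.5085 = 0.3686  (Unilever)
  w_2 = 0.253317·1.5956 + -0.012348·11.2806 = 0.2649  (Merck)
  w_3 = 0.253317·1.9406 + -0.012348·14.0108 = 0.3186  (Exxon)
Σw_i=1.0000  μᵀw=0.1460
σ²=wᵀΣw=λ₁·μ_p+λ₂ = 0.253317·0.146 + -0.012348 = 0.024637 ≈ 0.0246


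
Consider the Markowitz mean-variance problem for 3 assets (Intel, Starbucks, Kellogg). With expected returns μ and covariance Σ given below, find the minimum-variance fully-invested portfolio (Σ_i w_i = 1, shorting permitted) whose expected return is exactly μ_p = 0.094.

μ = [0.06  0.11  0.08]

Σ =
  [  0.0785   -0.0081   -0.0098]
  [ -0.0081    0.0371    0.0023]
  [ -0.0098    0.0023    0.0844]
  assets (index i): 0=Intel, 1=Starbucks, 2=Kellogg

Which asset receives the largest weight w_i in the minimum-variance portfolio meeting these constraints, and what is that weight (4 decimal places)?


g=Σ⁻¹μ = [1.2164  3.1684  1.0028]
h=Σ⁻¹𝟙 = [17.4603  29.9566  13.0594]
a=μᵀg=0.501730  b=𝟙ᵀg=5.387596  c=𝟙ᵀh=60.476273  D=ac−b²=1.316576
λ₁=(c·0.094−b)/D = (60.476273·0.094−5.387596)/1.316576 = 0.225717
λ₂=(a−b·0.094)/D = (0.501730−5.387596·0.094)/1.316576 = -0.003573
w* = 0.225717·g + -0.003573·h:
  w_0 = 0.225717·1.2164 + -0.003573·17.4603 = 0.2122  (Intel)
  w_1 = 0.225717·3.1684 + -0.003573·29.9566 = 0.6081  (Starbucks)
  w_2 = 0.225717·1.0028 + -0.003573·13.0594 = 0.1797  (Kellogg)
Σw_i=1.0000  μᵀw=0.0940
σ²=wᵀΣw=λ₁·μ_p+λ₂ = 0.225717·0.094 + -0.003573 = 0.017645 ≈ 0.0176

Starbucks (0.6081)


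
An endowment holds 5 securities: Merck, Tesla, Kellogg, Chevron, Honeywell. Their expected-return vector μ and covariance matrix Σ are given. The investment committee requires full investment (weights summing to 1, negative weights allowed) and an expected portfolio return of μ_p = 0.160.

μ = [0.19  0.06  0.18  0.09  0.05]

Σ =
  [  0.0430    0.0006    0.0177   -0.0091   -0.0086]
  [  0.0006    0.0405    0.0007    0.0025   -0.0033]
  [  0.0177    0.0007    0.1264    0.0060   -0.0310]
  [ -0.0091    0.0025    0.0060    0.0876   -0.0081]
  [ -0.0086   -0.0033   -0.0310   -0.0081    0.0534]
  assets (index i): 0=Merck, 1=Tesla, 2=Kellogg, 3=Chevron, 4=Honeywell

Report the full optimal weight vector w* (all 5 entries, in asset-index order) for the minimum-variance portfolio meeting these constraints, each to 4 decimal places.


0.6239  -0.0316  0.1361  0.1317  0.1399

g=Σ⁻¹μ = [4.7504  1.5172  1.3687  1.6464  2.8394]
h=Σ⁻¹𝟙 = [28.3876  25.8509  11.3508  15.9848  33.9100]
a=μᵀg=1.530102  b=𝟙ᵀg=12.121980  c=𝟙ᵀh=115.484144  D=ac−b²=29.760129
λ₁=(c·0.160−b)/D = (115.484144·0.160−12.121980)/29.760129 = 0.213557
λ₂=(a−b·0.160)/D = (1.530102−12.121980·0.160)/29.760129 = -0.013757
w* = 0.213557·g + -0.013757·h:
  w_0 = 0.213557·4.7504 + -0.013757·28.3876 = 0.6239  (Merck)
  w_1 = 0.213557·1.5172 + -0.013757·25.8509 = -0.0316  (Tesla)
  w_2 = 0.213557·1.3687 + -0.013757·11.3508 = 0.1361  (Kellogg)
  w_3 = 0.213557·1.6464 + -0.013757·15.9848 = 0.1317  (Chevron)
  w_4 = 0.213557·2.8394 + -0.013757·33.9100 = 0.1399  (Honeywell)
Σw_i=1.0000  μᵀw=0.1600
σ²=wᵀΣw=λ₁·μ_p+λ₂ = 0.213557·0.160 + -0.013757 = 0.020412 ≈ 0.0204


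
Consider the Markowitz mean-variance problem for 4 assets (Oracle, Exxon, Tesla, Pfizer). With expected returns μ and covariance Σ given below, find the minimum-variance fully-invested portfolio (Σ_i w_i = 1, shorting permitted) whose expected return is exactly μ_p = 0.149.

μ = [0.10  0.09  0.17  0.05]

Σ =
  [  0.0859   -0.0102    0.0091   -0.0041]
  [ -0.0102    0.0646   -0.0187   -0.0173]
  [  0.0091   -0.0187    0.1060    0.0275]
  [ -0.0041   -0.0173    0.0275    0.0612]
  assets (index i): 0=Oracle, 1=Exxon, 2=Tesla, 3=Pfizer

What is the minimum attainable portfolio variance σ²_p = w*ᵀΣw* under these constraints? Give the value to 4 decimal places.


g=Σ⁻¹μ = [1.2959  2.3002  1.6924  0.7935]
h=Σ⁻¹𝟙 = [14.9508  25.6297  7.1238  21.3854]
a=μᵀg=0.664000  b=𝟙ᵀg=6.082081  c=𝟙ᵀh=69.089830  D=ac−b²=8.883952
λ₁=(c·0.149−b)/D = (69.089830·0.149−6.082081)/8.883952 = 0.474147
λ₂=(a−b·0.149)/D = (0.664000−6.082081·0.149)/8.883952 = -0.027266
w* = 0.474147·g + -0.027266·h:
  w_0 = 0.474147·1.2959 + -0.027266·14.9508 = 0.2068  (Oracle)
  w_1 = 0.474147·2.3002 + -0.027266·25.6297 = 0.3918  (Exxon)
  w_2 = 0.474147·1.6924 + -0.027266·7.1238 = 0.6082  (Tesla)
  w_3 = 0.474147·0.7935 + -0.027266·21.3854 = -0.2068  (Pfizer)
Σw_i=1.0000  μᵀw=0.1490
σ²=wᵀΣw=λ₁·μ_p+λ₂ = 0.474147·0.149 + -0.027266 = 0.043382 ≈ 0.0434

0.0434


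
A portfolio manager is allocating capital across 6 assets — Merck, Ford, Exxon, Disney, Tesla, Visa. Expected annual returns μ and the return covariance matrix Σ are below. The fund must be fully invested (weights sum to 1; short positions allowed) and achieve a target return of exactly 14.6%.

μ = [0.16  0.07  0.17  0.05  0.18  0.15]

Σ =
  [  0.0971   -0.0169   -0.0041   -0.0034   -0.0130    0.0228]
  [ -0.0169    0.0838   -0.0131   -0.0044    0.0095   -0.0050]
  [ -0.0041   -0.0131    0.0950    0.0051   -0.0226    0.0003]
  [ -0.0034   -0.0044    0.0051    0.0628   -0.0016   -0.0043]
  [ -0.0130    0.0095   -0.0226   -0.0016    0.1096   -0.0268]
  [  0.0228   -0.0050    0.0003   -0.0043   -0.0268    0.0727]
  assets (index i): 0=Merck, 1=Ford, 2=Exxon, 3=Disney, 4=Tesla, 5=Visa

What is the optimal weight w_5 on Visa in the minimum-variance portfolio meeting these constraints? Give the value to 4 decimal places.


g=Σ⁻¹μ = [1.8152  1.5078  2.7185  1.0430  2.9738  2.7444]
h=Σ⁻¹𝟙 = [12.6217  17.1491  16.5170  18.1647  17.2948  18.3580]
a=μᵀg=1.857236  b=𝟙ᵀg=12.802795  c=𝟙ᵀh=100.105290  D=ac−b²=22.007610
λ₁=(c·0.146−b)/D = (100.105290·0.146−12.802795)/22.007610 = 0.082361
λ₂=(a−b·0.146)/D = (1.857236−12.802795·0.146)/22.007610 = -0.000544
w* = 0.082361·g + -0.000544·h:
  w_0 = 0.082361·1.8152 + -0.000544·12.6217 = 0.1426  (Merck)
  w_1 = 0.082361·1.5078 + -0.000544·17.1491 = 0.1149  (Ford)
  w_2 = 0.082361·2.7185 + -0.000544·16.5170 = 0.2149  (Exxon)
  w_3 = 0.082361·1.0430 + -0.000544·18.1647 = 0.0760  (Disney)
  w_4 = 0.082361·2.9738 + -0.000544·17.2948 = 0.2355  (Tesla)
  w_5 = 0.082361·2.7444 + -0.000544·18.3580 = 0.2160  (Visa)
Σw_i=1.0000  μᵀw=0.1460
σ²=wᵀΣw=λ₁·μ_p+λ₂ = 0.082361·0.146 + -0.000544 = 0.011481 ≈ 0.0115

0.2160


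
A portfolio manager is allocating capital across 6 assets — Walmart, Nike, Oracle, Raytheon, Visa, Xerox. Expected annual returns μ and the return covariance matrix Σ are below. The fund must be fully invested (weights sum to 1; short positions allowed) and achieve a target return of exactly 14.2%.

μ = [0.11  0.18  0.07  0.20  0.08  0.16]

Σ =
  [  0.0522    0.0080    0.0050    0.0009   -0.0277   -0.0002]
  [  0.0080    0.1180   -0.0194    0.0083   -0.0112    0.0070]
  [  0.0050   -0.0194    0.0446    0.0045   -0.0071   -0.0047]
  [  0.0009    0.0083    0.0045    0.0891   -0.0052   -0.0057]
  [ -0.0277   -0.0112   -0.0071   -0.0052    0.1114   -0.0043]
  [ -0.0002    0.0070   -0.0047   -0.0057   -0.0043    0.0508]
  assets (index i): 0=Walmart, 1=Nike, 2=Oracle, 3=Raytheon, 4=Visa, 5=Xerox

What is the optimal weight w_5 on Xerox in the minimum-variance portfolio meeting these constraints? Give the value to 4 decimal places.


p=Σ⁻¹μ = [2.6372  1.5503  2.4019  2.2945  1.9285  3.5893]
q=Σ⁻¹𝟙 = [24.9589  11.2157  29.0102  11.1295  19.5987  23.8296]
a=μᵀp=1.924725  b=𝟙ᵀp=14.401554  c=𝟙ᵀq=119.742617  D=ac−b²=23.066812
λ₁=(c·0.142−b)/D = (119.742617·0.142−14.401554)/23.066812 = 0.112798
λ₂=(a−b·0.142)/D = (1.924725−14.401554·0.142)/23.066812 = -0.005215
w* = 0.112798·p + -0.005215·q:
  w_0 = 0.112798·2.6372 + -0.005215·24.9589 = 0.1673  (Walmart)
  w_1 = 0.112798·1.5503 + -0.005215·11.2157 = 0.1164  (Nike)
  w_2 = 0.112798·2.4019 + -0.005215·29.0102 = 0.1196  (Oracle)
  w_3 = 0.112798·2.2945 + -0.005215·11.1295 = 0.2008  (Raytheon)
  w_4 = 0.112798·1.9285 + -0.005215·19.5987 = 0.1153  (Visa)
  w_5 = 0.112798·3.5893 + -0.005215·23.8296 = 0.2806  (Xerox)
Σw_i=1.0000  μᵀw=0.1420
σ²=wᵀΣw=λ₁·μ_p+λ₂ = 0.112798·0.142 + -0.005215 = 0.010802 ≈ 0.0108

0.2806
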